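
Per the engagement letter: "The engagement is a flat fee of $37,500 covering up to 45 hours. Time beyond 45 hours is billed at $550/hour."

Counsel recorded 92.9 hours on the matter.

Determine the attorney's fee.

$63,845.00

Flat fee: $37,500.00
Excess hours: 92.9 − 45 = 47.9
Overrun: 47.9 × $550 = $26,345.00
Total: $37,500.00 + $26,345.00 = $63,845.00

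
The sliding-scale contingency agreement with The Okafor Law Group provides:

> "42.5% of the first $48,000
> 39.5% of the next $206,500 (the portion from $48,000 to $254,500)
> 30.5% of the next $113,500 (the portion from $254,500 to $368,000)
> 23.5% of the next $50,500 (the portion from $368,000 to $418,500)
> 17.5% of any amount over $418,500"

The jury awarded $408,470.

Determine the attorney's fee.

First $48,000 at 42.5% = $20,400.00
Next $206,500 at 39.5% = $81,567.50
Next $113,500 at 30.5% = $34,617.50
Remaining $40,470 at 23.5% = $9,510.45
Fee: $20,400.00 + $81,567.50 + $34,617.50 + $9,510.45 = $146,095.45

$146,095.45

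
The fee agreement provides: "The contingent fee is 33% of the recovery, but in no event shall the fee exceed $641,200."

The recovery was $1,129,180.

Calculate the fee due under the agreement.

$372,629.40

33% of $1,129,180 = $372,629.40
That is under the $641,200 cap.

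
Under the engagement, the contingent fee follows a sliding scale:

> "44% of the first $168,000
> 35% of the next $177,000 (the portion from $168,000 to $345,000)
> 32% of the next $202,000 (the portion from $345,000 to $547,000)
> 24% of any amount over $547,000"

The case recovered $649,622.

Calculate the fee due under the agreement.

First $168,000 at 44% = $73,920.00
Next $177,000 at 35% = $61,950.00
Next $202,000 at 32% = $64,640.00
Remaining $102,622 at 24% = $24,629.28
Fee: $73,920.00 + $61,950.00 + $64,640.00 + $24,629.28 = $225,139.28

$225,139.28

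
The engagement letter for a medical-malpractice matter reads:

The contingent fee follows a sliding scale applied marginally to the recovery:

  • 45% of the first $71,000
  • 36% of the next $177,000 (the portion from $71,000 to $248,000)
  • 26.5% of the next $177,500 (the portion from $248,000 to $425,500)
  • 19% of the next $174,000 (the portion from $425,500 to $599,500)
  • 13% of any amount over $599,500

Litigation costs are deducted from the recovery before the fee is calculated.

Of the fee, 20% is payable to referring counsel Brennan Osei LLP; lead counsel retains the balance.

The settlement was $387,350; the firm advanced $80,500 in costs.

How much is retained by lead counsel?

Fee base (net of costs): $387,350 − $80,500 = $306,850
First $71,000 at 45% = $31,950.00
Next $177,000 at 36% = $63,720.00
Remaining $58,850 at 26.5% = $15,595.25
Fee: $31,950.00 + $63,720.00 + $15,595.25 = $111,265.25
Referral share: 20% of $111,265.25 = $22,253.05; lead counsel retains $111,265.25 − $22,253.05 = $89,012.20.

$89,012.20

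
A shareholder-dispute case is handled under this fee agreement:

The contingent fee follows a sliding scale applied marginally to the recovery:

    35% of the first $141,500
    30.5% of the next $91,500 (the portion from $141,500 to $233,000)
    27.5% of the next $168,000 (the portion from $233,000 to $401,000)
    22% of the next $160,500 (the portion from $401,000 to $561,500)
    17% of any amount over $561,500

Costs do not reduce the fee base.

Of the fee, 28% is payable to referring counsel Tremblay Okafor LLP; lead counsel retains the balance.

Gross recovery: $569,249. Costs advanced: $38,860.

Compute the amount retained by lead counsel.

$115,387.08

Fee base is the gross recovery, $569,249; costs are reimbursed separately.
First $141,500 at 35% = $49,525.00
Next $91,500 at 30.5% = $27,907.50
Next $168,000 at 27.5% = $46,200.00
Next $160,500 at 22% = $35,310.00
Remaining $7,749 at 17% = $1,317.33
Fee: $49,525.00 + $27,907.50 + $46,200.00 + $35,310.00 + $1,317.33 = $160,259.83
Referral share: 28% of $160,259.83 = $44,872.75; lead counsel retains $160,259.83 − $44,872.75 = $115,387.08.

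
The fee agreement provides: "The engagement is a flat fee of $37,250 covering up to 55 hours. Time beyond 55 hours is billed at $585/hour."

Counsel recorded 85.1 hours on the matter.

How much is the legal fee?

$54,858.50

Flat fee: $37,250.00
Excess hours: 85.1 − 55 = 30.1
Overrun: 30.1 × $585 = $17,608.50
Total: $37,250.00 + $17,608.50 = $54,858.50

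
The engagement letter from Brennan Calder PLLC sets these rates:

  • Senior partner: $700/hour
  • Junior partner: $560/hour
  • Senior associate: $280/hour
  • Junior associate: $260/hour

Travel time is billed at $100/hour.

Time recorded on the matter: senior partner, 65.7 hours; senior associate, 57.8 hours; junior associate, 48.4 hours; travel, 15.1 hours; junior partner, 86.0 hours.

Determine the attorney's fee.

$124,428.00

Senior partner: 65.7 × $700 = $45,990.00
Junior partner: 86.0 × $560 = $48,160.00
Senior associate: 57.8 × $280 = $16,184.00
Junior associate: 48.4 × $260 = $12,584.00
Subtotal: $45,990.00 + $48,160.00 + $16,184.00 + $12,584.00 = $122,918.00
Travel: 15.1 × $100 = $1,510.00
Total: $122,918.00 + $1,510.00 = $124,428.00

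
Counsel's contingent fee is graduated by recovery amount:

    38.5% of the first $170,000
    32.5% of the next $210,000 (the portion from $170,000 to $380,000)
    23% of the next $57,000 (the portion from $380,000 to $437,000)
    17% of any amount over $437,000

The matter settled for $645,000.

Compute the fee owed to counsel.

First $170,000 at 38.5% = $65,450.00
Next $210,000 at 32.5% = $68,250.00
Next $57,000 at 23% = $13,110.00
Remaining $208,000 at 17% = $35,360.00
Fee: $65,450.00 + $68,250.00 + $13,110.00 + $35,360.00 = $182,170.00

$182,170.00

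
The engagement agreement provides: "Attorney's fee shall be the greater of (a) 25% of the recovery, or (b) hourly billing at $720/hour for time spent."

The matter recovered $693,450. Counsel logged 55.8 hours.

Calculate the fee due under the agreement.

(a) 25% of $693,450 = $173,362.50
(b) 55.8 × $720 = $40,176.00
The greater is (a): $173,362.50.

$173,362.50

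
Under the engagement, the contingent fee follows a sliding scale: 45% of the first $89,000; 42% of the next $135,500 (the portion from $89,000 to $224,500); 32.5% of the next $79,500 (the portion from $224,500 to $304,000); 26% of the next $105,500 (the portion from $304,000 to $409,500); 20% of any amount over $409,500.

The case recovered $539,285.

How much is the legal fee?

First $89,000 at 45% = $40,050.00
Next $135,500 at 42% = $56,910.00
Next $79,500 at 32.5% = $25,837.50
Next $105,500 at 26% = $27,430.00
Remaining $129,785 at 20% = $25,957.00
Fee: $40,050.00 + $56,910.00 + $25,837.50 + $27,430.00 + $25,957.00 = $176,184.50

$176,184.50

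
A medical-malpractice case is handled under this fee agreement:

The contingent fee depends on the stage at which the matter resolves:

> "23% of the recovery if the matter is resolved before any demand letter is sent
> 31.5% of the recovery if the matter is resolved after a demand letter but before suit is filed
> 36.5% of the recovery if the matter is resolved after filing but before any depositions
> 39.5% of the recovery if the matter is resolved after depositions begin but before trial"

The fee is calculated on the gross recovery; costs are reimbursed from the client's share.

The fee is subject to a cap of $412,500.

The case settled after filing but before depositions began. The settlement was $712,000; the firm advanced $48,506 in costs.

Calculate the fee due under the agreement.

Fee base is the gross recovery, $712,000; costs are reimbursed separately.
The matter settled after filing but before depositions began, so the 36.5% rate applies.
$712,000 × 36.5% = $259,880.00
$259,880.00 is under the $412,500 cap.

$259,880.00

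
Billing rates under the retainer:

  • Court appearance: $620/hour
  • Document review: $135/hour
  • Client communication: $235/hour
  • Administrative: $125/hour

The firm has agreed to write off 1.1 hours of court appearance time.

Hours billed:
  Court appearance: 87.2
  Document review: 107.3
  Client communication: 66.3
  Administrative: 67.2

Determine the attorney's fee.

$91,848.00

Court appearance: 87.2 × $620 = $54,064.00
Document review: 107.3 × $135 = $14,485.50
Client communication: 66.3 × $235 = $15,580.50
Administrative: 67.2 × $125 = $8,400.00
Subtotal: $92,530.00
Write-off: 1.1 × $620 = $682.00
Total: $92,530.00 − $682.00 = $91,848.00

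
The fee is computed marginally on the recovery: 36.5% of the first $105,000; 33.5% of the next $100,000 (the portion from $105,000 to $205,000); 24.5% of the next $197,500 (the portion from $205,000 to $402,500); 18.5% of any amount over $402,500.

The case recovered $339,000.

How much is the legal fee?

$104,655.00

First $105,000 at 36.5% = $38,325.00
Next $100,000 at 33.5% = $33,500.00
Remaining $134,000 at 24.5% = $32,830.00
Fee: $38,325.00 + $33,500.00 + $32,830.00 = $104,655.00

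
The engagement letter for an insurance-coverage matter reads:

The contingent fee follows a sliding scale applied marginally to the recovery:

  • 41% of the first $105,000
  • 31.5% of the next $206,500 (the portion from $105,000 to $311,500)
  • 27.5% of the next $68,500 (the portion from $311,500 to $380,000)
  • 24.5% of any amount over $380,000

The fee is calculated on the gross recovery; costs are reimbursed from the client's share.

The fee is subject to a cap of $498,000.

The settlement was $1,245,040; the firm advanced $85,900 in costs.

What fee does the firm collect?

Fee base is the gross recovery, $1,245,040; costs are reimbursed separately.
First $105,000 at 41% = $43,050.00
Next $206,500 at 31.5% = $65,047.50
Next $68,500 at 27.5% = $18,837.50
Remaining $865,040 at 24.5% = $211,934.80
Fee: $43,050.00 + $65,047.50 + $18,837.50 + $211,934.80 = $338,869.80
$338,869.80 is under the $498,000 cap.

$338,869.80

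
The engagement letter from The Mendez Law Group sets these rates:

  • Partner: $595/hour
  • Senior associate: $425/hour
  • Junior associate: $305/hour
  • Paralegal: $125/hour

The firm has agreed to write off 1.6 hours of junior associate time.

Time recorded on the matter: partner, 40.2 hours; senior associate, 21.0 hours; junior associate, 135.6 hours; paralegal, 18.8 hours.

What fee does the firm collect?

$76,064.00

Partner: 40.2 × $595 = $23,919.00
Senior associate: 21.0 × $425 = $8,925.00
Junior associate: 135.6 × $305 = $41,358.00
Paralegal: 18.8 × $125 = $2,350.00
Subtotal: $76,552.00
Write-off: 1.6 × $305 = $488.00
Total: $76,552.00 − $488.00 = $76,064.00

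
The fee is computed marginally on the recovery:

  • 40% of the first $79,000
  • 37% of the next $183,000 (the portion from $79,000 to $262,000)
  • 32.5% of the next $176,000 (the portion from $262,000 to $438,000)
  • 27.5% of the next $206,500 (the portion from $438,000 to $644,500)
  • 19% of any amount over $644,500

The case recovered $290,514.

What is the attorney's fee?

First $79,000 at 40% = $31,600.00
Next $183,000 at 37% = $67,710.00
Remaining $28,514 at 32.5% = $9,267.05
Fee: $31,600.00 + $67,710.00 + $9,267.05 = $108,577.05

$108,577.05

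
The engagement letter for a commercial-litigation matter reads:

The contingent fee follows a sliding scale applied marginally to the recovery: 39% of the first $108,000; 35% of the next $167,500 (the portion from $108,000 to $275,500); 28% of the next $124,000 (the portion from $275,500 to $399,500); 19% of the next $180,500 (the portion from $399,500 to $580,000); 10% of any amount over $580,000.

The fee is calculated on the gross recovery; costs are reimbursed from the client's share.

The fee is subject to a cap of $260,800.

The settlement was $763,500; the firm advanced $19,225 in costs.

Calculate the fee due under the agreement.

Fee base is the gross recovery, $763,500; costs are reimbursed separately.
First $108,000 at 39% = $42,120.00
Next $167,500 at 35% = $58,625.00
Next $124,000 at 28% = $34,720.00
Next $180,500 at 19% = $34,295.00
Remaining $183,500 at 10% = $18,350.00
Fee: $42,120.00 + $58,625.00 + $34,720.00 + $34,295.00 + $18,350.00 = $188,110.00
$188,110.00 is under the $260,800 cap.

$188,110.00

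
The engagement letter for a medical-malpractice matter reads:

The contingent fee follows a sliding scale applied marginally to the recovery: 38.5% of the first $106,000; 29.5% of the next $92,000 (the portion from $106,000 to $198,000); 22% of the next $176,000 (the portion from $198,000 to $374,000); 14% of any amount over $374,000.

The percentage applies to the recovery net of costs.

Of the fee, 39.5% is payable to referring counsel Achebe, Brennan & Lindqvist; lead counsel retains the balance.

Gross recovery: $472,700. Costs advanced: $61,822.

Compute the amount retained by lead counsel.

$67,658.92

Fee base (net of costs): $472,700 − $61,822 = $410,878
First $106,000 at 38.5% = $40,810.00
Next $92,000 at 29.5% = $27,140.00
Next $176,000 at 22% = $38,720.00
Remaining $36,878 at 14% = $5,162.92
Fee: $40,810.00 + $27,140.00 + $38,720.00 + $5,162.92 = $111,832.92
Referral share: 39.5% of $111,832.92 = $44,174.00; lead counsel retains $111,832.92 − $44,174.00 = $67,658.92.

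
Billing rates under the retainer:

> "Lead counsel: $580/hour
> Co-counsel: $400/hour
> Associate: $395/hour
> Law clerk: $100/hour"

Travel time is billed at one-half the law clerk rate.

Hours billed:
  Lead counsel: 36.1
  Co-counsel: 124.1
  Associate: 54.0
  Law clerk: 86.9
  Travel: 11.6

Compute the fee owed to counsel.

$101,178.00

Lead counsel: 36.1 × $580 = $20,938.00
Co-counsel: 124.1 × $400 = $49,640.00
Associate: 54.0 × $395 = $21,330.00
Law clerk: 86.9 × $100 = $8,690.00
Subtotal: $20,938.00 + $49,640.00 + $21,330.00 + $8,690.00 = $100,598.00
Travel: 11.6 × ($100 ÷ 2) = 11.6 × $50.00 = $580.00
Total: $100,598.00 + $580.00 = $101,178.00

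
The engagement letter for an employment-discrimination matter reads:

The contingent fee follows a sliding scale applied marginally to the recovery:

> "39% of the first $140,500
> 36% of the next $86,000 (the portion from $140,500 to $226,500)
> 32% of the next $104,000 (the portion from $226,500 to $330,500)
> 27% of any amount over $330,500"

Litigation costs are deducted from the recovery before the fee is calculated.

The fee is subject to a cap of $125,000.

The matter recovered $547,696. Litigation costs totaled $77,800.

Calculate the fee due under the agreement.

Fee base (net of costs): $547,696 − $77,800 = $469,896
First $140,500 at 39% = $54,795.00
Next $86,000 at 36% = $30,960.00
Next $104,000 at 32% = $33,280.00
Remaining $139,396 at 27% = $37,636.92
Fee: $54,795.00 + $30,960.00 + $33,280.00 + $37,636.92 = $156,671.92
$156,671.92 exceeds the $125,000 cap, so the fee is capped at $125,000.00.

$125,000.00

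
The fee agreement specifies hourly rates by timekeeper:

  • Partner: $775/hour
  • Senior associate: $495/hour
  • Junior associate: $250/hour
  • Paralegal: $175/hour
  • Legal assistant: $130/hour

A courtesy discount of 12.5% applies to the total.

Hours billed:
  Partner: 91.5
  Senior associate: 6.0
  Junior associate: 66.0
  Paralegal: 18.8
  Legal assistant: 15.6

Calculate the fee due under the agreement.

Partner: 91.5 × $775 = $70,912.50
Senior associate: 6.0 × $495 = $2,970.00
Junior associate: 66.0 × $250 = $16,500.00
Paralegal: 18.8 × $175 = $3,290.00
Legal assistant: 15.6 × $130 = $2,028.00
Subtotal: $95,700.50
Less 12.5% discount: −$11,962.56
Total: $95,700.50 − $11,962.56 = $83,737.94

$83,737.94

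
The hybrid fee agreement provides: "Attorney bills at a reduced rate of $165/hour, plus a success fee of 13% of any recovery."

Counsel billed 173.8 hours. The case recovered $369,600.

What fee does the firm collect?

$76,725.00

Hourly: 173.8 × $165 = $28,677.00
Success fee: 13% of $369,600 = $48,048.00
Total: $28,677.00 + $48,048.00 = $76,725.00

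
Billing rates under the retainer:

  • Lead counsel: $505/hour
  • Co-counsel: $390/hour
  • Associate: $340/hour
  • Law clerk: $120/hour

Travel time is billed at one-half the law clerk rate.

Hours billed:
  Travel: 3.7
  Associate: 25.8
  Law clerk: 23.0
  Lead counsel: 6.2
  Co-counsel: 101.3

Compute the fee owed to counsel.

$54,392.00

Lead counsel: 6.2 × $505 = $3,131.00
Co-counsel: 101.3 × $390 = $39,507.00
Associate: 25.8 × $340 = $8,772.00
Law clerk: 23.0 × $120 = $2,760.00
Subtotal: $3,131.00 + $39,507.00 + $8,772.00 + $2,760.00 = $54,170.00
Travel: 3.7 × ($120 ÷ 2) = 3.7 × $60.00 = $222.00
Total: $54,170.00 + $222.00 = $54,392.00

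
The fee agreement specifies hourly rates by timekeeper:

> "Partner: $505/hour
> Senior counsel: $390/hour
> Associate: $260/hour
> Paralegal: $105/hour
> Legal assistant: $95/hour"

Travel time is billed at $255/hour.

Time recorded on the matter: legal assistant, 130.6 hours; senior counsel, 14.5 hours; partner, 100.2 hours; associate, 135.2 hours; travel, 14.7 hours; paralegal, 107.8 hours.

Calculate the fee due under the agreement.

$118,882.50

Partner: 100.2 × $505 = $50,601.00
Senior counsel: 14.5 × $390 = $5,655.00
Associate: 135.2 × $260 = $35,152.00
Paralegal: 107.8 × $105 = $11,319.00
Legal assistant: 130.6 × $95 = $12,407.00
Subtotal: $50,601.00 + $5,655.00 + $35,152.00 + $11,319.00 + $12,407.00 = $115,134.00
Travel: 14.7 × $255 = $3,748.50
Total: $115,134.00 + $3,748.50 = $118,882.50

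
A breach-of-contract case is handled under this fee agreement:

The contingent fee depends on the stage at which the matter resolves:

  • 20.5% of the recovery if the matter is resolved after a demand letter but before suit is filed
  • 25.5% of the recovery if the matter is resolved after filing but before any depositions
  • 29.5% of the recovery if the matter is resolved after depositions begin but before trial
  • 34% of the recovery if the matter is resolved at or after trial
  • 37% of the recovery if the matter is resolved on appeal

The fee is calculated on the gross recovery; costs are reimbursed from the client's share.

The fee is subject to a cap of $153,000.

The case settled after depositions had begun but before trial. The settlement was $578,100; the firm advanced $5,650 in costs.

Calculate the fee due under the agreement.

$153,000.00

Fee base is the gross recovery, $578,100; costs are reimbursed separately.
The matter settled after depositions had begun but before trial, so the 29.5% rate applies.
$578,100 × 29.5% = $170,539.50
$170,539.50 exceeds the $153,000 cap, so the fee is capped at $153,000.00.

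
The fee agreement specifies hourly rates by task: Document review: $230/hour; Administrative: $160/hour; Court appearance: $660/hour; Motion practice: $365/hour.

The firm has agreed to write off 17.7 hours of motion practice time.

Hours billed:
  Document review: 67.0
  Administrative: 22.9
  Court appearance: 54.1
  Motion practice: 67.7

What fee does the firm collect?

$73,030.00

Document review: 67.0 × $230 = $15,410.00
Administrative: 22.9 × $160 = $3,664.00
Court appearance: 54.1 × $660 = $35,706.00
Motion practice: 67.7 × $365 = $24,710.50
Subtotal: $79,490.50
Write-off: 17.7 × $365 = $6,460.50
Total: $79,490.50 − $6,460.50 = $73,030.00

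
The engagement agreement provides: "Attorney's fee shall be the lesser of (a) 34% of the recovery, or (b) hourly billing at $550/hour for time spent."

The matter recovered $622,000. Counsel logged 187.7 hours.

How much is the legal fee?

$103,235.00

(a) 34% of $622,000 = $211,480.00
(b) 187.7 × $550 = $103,235.00
The lesser is (b): $103,235.00.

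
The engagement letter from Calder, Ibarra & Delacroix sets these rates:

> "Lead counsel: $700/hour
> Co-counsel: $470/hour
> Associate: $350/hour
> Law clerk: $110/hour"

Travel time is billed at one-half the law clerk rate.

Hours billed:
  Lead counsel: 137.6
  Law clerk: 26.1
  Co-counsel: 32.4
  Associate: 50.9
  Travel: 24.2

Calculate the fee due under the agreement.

$133,565.00

Lead counsel: 137.6 × $700 = $96,320.00
Co-counsel: 32.4 × $470 = $15,228.00
Associate: 50.9 × $350 = $17,815.00
Law clerk: 26.1 × $110 = $2,871.00
Subtotal: $96,320.00 + $15,228.00 + $17,815.00 + $2,871.00 = $132,234.00
Travel: 24.2 × ($110 ÷ 2) = 24.2 × $55.00 = $1,331.00
Total: $132,234.00 + $1,331.00 = $133,565.00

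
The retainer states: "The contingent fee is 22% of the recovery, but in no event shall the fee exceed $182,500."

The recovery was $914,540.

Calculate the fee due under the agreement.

$182,500.00

22% of $914,540 = $201,198.80
That exceeds the $182,500 cap, so the fee is capped at $182,500.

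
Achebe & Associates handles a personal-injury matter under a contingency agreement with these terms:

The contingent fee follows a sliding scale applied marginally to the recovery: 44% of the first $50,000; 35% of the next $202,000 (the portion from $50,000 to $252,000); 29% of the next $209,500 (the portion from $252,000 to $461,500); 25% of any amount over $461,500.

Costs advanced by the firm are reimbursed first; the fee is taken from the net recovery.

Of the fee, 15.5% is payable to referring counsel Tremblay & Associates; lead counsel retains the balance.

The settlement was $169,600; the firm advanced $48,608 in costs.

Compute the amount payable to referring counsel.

Fee base (net of costs): $169,600 − $48,608 = $120,992
First $50,000 at 44% = $22,000.00
Remaining $70,992 at 35% = $24,847.20
Fee: $22,000.00 + $24,847.20 = $46,847.20
Referral share: 15.5% of $46,847.20 = $7,261.32; lead counsel retains $46,847.20 − $7,261.32 = $39,585.88.

$7,261.32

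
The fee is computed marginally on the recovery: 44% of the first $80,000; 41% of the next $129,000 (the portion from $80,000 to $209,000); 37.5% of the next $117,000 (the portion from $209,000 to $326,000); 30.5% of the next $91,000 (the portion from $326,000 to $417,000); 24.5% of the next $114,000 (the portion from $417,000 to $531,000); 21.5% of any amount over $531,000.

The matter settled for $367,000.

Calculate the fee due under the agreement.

First $80,000 at 44% = $35,200.00
Next $129,000 at 41% = $52,890.00
Next $117,000 at 37.5% = $43,875.00
Remaining $41,000 at 30.5% = $12,505.00
Fee: $35,200.00 + $52,890.00 + $43,875.00 + $12,505.00 = $144,470.00

$144,470.00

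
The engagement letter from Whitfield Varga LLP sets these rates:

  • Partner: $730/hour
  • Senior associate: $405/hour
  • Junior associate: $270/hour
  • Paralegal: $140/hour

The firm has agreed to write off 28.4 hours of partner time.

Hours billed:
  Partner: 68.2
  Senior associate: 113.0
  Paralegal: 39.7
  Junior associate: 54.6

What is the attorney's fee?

$95,119.00

Partner: 68.2 × $730 = $49,786.00
Senior associate: 113.0 × $405 = $45,765.00
Junior associate: 54.6 × $270 = $14,742.00
Paralegal: 39.7 × $140 = $5,558.00
Subtotal: $115,851.00
Write-off: 28.4 × $730 = $20,732.00
Total: $115,851.00 − $20,732.00 = $95,119.00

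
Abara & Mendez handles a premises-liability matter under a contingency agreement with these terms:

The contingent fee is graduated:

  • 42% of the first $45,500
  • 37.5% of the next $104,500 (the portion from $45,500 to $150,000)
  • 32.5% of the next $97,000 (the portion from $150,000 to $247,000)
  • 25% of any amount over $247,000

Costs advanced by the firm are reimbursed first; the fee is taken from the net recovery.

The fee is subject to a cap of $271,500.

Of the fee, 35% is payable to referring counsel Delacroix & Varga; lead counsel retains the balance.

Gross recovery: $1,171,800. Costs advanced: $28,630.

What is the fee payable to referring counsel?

Fee base (net of costs): $1,171,800 − $28,630 = $1,143,170
First $45,500 at 42% = $19,110.00
Next $104,500 at 37.5% = $39,187.50
Next $97,000 at 32.5% = $31,525.00
Remaining $896,170 at 25% = $224,042.50
Fee: $19,110.00 + $39,187.50 + $31,525.00 + $224,042.50 = $313,865.00
$313,865.00 exceeds the $271,500 cap, so the fee is capped at $271,500.00.
Referral share: 35% of $271,500.00 = $95,025.00; lead counsel retains $271,500.00 − $95,025.00 = $176,475.00.

$95,025.00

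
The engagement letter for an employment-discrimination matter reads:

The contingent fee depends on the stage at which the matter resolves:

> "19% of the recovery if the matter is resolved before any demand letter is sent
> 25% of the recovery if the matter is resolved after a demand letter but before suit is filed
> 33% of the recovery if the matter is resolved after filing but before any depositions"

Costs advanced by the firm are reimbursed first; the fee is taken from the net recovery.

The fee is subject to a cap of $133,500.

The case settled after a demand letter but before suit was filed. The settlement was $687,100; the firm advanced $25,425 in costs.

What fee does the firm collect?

$133,500.00

Fee base (net of costs): $687,100 − $25,425 = $661,675
The matter settled after a demand letter but before suit was filed, so the 25% rate applies.
$661,675 × 25% = $165,418.75
$165,418.75 exceeds the $133,500 cap, so the fee is capped at $133,500.00.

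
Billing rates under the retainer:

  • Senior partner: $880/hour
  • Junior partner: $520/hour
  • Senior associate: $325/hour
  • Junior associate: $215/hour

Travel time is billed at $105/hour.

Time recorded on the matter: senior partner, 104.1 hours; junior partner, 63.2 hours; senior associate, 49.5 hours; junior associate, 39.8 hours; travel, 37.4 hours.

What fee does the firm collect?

Senior partner: 104.1 × $880 = $91,608.00
Junior partner: 63.2 × $520 = $32,864.00
Senior associate: 49.5 × $325 = $16,087.50
Junior associate: 39.8 × $215 = $8,557.00
Subtotal: $91,608.00 + $32,864.00 + $16,087.50 + $8,557.00 = $149,116.50
Travel: 37.4 × $105 = $3,927.00
Total: $149,116.50 + $3,927.00 = $153,043.50

$153,043.50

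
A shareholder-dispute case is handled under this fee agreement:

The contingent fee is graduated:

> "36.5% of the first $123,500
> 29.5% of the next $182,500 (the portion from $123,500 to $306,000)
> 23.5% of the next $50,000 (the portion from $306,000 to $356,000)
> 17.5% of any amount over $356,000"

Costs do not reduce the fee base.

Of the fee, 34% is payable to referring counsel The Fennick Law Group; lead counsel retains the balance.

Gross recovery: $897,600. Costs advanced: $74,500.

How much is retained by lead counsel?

Fee base is the gross recovery, $897,600; costs are reimbursed separately.
First $123,500 at 36.5% = $45,077.50
Next $182,500 at 29.5% = $53,837.50
Next $50,000 at 23.5% = $11,750.00
Remaining $541,600 at 17.5% = $94,780.00
Fee: $45,077.50 + $53,837.50 + $11,750.00 + $94,780.00 = $205,445.00
Referral share: 34% of $205,445.00 = $69,851.30; lead counsel retains $205,445.00 − $69,851.30 = $135,593.70.

$135,593.70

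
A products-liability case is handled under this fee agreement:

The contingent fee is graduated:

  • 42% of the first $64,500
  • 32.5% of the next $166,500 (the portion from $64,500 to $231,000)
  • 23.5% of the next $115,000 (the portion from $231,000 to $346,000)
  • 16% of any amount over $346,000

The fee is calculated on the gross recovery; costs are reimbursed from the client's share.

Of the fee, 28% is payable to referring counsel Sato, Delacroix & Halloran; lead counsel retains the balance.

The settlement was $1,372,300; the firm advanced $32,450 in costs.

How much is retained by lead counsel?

$196,153.56

Fee base is the gross recovery, $1,372,300; costs are reimbursed separately.
First $64,500 at 42% = $27,090.00
Next $166,500 at 32.5% = $54,112.50
Next $115,000 at 23.5% = $27,025.00
Remaining $1,026,300 at 16% = $164,208.00
Fee: $27,090.00 + $54,112.50 + $27,025.00 + $164,208.00 = $272,435.50
Referral share: 28% of $272,435.50 = $76,281.94; lead counsel retains $272,435.50 − $76,281.94 = $196,153.56.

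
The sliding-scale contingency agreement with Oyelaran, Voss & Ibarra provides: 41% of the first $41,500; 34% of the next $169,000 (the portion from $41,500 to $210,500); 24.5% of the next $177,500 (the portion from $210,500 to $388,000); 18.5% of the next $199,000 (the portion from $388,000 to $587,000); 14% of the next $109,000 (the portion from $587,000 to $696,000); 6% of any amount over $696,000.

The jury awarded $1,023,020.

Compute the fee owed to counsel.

$189,658.70

First $41,500 at 41% = $17,015.00
Next $169,000 at 34% = $57,460.00
Next $177,500 at 24.5% = $43,487.50
Next $199,000 at 18.5% = $36,815.00
Next $109,000 at 14% = $15,260.00
Remaining $327,020 at 6% = $19,621.20
Fee: $17,015.00 + $57,460.00 + $43,487.50 + $36,815.00 + $15,260.00 + $19,621.20 = $189,658.70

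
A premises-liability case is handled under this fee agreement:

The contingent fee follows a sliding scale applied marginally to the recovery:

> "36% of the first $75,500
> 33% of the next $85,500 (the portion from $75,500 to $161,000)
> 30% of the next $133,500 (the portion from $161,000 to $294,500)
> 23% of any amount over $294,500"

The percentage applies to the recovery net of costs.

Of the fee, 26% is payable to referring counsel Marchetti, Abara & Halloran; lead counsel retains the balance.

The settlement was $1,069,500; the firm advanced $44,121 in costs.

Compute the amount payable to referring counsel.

Fee base (net of costs): $1,069,500 − $44,121 = $1,025,379
First $75,500 at 36% = $27,180.00
Next $85,500 at 33% = $28,215.00
Next $133,500 at 30% = $40,050.00
Remaining $730,879 at 23% = $168,102.17
Fee: $27,180.00 + $28,215.00 + $40,050.00 + $168,102.17 = $263,547.17
Referral share: 26% of $263,547.17 = $68,522.26; lead counsel retains $263,547.17 − $68,522.26 = $195,024.91.

$68,522.26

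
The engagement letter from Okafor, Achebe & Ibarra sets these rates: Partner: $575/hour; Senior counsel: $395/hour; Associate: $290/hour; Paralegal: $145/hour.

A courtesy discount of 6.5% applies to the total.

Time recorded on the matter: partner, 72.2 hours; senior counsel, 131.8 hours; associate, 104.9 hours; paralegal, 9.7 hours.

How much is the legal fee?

$117,252.27

Partner: 72.2 × $575 = $41,515.00
Senior counsel: 131.8 × $395 = $52,061.00
Associate: 104.9 × $290 = $30,421.00
Paralegal: 9.7 × $145 = $1,406.50
Subtotal: $125,403.50
Less 6.5% discount: −$8,151.23
Total: $125,403.50 − $8,151.23 = $117,252.27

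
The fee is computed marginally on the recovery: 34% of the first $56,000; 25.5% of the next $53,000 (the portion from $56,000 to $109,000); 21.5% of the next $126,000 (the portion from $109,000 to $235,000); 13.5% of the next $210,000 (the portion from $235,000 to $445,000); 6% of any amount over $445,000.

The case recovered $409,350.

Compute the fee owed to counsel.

First $56,000 at 34% = $19,040.00
Next $53,000 at 25.5% = $13,515.00
Next $126,000 at 21.5% = $27,090.00
Remaining $174,350 at 13.5% = $23,537.25
Fee: $19,040.00 + $13,515.00 + $27,090.00 + $23,537.25 = $83,182.25

$83,182.25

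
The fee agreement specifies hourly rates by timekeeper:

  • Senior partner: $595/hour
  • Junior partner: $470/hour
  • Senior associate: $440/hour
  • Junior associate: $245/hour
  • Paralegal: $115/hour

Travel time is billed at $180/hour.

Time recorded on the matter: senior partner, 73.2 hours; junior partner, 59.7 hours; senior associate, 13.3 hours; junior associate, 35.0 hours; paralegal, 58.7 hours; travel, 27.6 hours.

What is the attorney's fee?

$97,758.50

Senior partner: 73.2 × $595 = $43,554.00
Junior partner: 59.7 × $470 = $28,059.00
Senior associate: 13.3 × $440 = $5,852.00
Junior associate: 35.0 × $245 = $8,575.00
Paralegal: 58.7 × $115 = $6,750.50
Subtotal: $43,554.00 + $28,059.00 + $5,852.00 + $8,575.00 + $6,750.50 = $92,790.50
Travel: 27.6 × $180 = $4,968.00
Total: $92,790.50 + $4,968.00 = $97,758.50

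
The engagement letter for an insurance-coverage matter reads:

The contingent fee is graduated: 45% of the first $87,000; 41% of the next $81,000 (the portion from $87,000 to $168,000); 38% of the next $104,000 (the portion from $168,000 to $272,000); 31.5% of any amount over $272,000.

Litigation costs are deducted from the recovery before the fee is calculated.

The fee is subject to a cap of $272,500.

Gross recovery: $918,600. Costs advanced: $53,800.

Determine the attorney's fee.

Fee base (net of costs): $918,600 − $53,800 = $864,800
First $87,000 at 45% = $39,150.00
Next $81,000 at 41% = $33,210.00
Next $104,000 at 38% = $39,520.00
Remaining $592,800 at 31.5% = $186,732.00
Fee: $39,150.00 + $33,210.00 + $39,520.00 + $186,732.00 = $298,612.00
$298,612.00 exceeds the $272,500 cap, so the fee is capped at $272,500.00.

$272,500.00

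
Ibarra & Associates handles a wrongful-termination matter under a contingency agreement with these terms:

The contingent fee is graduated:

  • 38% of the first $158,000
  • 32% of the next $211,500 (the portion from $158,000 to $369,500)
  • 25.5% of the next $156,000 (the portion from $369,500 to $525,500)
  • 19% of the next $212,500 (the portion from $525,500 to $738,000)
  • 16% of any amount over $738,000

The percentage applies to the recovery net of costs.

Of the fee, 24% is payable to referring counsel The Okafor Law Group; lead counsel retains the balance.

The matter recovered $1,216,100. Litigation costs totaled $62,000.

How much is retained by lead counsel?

Fee base (net of costs): $1,216,100 − $62,000 = $1,154,100
First $158,000 at 38% = $60,040.00
Next $211,500 at 32% = $67,680.00
Next $156,000 at 25.5% = $39,780.00
Next $212,500 at 19% = $40,375.00
Remaining $416,100 at 16% = $66,576.00
Fee: $60,040.00 + $67,680.00 + $39,780.00 + $40,375.00 + $66,576.00 = $274,451.00
Referral share: 24% of $274,451.00 = $65,868.24; lead counsel retains $274,451.00 − $65,868.24 = $208,582.76.

$208,582.76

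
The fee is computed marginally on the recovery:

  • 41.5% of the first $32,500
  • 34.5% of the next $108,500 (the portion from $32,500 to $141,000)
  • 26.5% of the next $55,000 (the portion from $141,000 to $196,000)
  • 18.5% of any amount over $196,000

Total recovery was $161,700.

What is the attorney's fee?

$56,405.50

First $32,500 at 41.5% = $13,487.50
Next $108,500 at 34.5% = $37,432.50
Remaining $20,700 at 26.5% = $5,485.50
Fee: $13,487.50 + $37,432.50 + $5,485.50 = $56,405.50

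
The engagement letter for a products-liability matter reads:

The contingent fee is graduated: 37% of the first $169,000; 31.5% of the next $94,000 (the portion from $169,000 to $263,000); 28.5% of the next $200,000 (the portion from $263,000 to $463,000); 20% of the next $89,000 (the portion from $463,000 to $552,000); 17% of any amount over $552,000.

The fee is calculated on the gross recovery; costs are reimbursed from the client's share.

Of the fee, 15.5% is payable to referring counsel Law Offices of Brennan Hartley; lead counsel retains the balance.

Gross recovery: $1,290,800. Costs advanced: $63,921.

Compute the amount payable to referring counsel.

$45,343.08

Fee base is the gross recovery, $1,290,800; costs are reimbursed separately.
First $169,000 at 37% = $62,530.00
Next $94,000 at 31.5% = $29,610.00
Next $200,000 at 28.5% = $57,000.00
Next $89,000 at 20% = $17,800.00
Remaining $738,800 at 17% = $125,596.00
Fee: $62,530.00 + $29,610.00 + $57,000.00 + $17,800.00 + $125,596.00 = $292,536.00
Referral share: 15.5% of $292,536.00 = $45,343.08; lead counsel retains $292,536.00 − $45,343.08 = $247,192.92.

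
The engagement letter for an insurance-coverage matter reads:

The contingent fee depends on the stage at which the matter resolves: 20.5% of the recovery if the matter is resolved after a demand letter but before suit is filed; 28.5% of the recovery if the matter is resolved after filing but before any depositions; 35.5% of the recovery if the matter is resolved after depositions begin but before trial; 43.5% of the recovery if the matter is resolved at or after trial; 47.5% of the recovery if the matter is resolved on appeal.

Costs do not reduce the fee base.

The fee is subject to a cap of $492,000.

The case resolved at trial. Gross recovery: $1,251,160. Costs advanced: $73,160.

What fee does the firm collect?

$492,000.00

Fee base is the gross recovery, $1,251,160; costs are reimbursed separately.
The matter resolved at trial, so the 43.5% rate applies.
$1,251,160 × 43.5% = $544,254.60
$544,254.60 exceeds the $492,000 cap, so the fee is capped at $492,000.00.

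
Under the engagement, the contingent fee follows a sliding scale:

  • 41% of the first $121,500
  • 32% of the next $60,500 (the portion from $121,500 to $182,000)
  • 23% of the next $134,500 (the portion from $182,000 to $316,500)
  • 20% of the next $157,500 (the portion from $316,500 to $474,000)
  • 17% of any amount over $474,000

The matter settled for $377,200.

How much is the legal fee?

First $121,500 at 41% = $49,815.00
Next $60,500 at 32% = $19,360.00
Next $134,500 at 23% = $30,935.00
Remaining $60,700 at 20% = $12,140.00
Fee: $49,815.00 + $19,360.00 + $30,935.00 + $12,140.00 = $112,250.00

$112,250.00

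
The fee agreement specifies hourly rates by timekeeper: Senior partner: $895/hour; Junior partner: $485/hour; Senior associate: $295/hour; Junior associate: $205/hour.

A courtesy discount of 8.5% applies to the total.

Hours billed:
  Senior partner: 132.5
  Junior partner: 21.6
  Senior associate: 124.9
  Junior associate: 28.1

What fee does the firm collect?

Senior partner: 132.5 × $895 = $118,587.50
Junior partner: 21.6 × $485 = $10,476.00
Senior associate: 124.9 × $295 = $36,845.50
Junior associate: 28.1 × $205 = $5,760.50
Subtotal: $171,669.50
Less 8.5% discount: −$14,591.91
Total: $171,669.50 − $14,591.91 = $157,077.59

$157,077.59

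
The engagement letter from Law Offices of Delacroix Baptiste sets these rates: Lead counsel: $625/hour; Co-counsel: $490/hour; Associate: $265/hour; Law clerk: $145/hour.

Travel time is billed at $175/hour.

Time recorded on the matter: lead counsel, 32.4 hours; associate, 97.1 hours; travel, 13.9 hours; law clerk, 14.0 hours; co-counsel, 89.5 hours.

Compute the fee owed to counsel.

Lead counsel: 32.4 × $625 = $20,250.00
Co-counsel: 89.5 × $490 = $43,855.00
Associate: 97.1 × $265 = $25,731.50
Law clerk: 14.0 × $145 = $2,030.00
Subtotal: $20,250.00 + $43,855.00 + $25,731.50 + $2,030.00 = $91,866.50
Travel: 13.9 × $175 = $2,432.50
Total: $91,866.50 + $2,432.50 = $94,299.00

$94,299.00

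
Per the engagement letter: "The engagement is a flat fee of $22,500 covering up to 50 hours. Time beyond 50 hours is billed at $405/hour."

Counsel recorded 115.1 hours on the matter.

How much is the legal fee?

$48,865.50

Flat fee: $22,500.00
Excess hours: 115.1 − 50 = 65.1
Overrun: 65.1 × $405 = $26,365.50
Total: $22,500.00 + $26,365.50 = $48,865.50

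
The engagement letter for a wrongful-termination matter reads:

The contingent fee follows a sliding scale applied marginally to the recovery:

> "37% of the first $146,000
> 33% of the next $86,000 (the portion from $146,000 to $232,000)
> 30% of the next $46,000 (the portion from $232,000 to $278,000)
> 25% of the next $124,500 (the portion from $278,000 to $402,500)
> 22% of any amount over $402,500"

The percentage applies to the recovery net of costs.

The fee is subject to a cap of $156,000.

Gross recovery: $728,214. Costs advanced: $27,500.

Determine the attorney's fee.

$156,000.00

Fee base (net of costs): $728,214 − $27,500 = $700,714
First $146,000 at 37% = $54,020.00
Next $86,000 at 33% = $28,380.00
Next $46,000 at 30% = $13,800.00
Next $124,500 at 25% = $31,125.00
Remaining $298,214 at 22% = $65,607.08
Fee: $54,020.00 + $28,380.00 + $13,800.00 + $31,125.00 + $65,607.08 = $192,932.08
$192,932.08 exceeds the $156,000 cap, so the fee is capped at $156,000.00.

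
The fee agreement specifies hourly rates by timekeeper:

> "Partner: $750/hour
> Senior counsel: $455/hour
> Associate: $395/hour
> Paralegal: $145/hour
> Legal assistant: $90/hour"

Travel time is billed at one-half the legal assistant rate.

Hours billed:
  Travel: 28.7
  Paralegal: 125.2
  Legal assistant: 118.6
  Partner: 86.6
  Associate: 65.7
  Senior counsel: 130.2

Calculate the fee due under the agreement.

$180,262.00

Partner: 86.6 × $750 = $64,950.00
Senior counsel: 130.2 × $455 = $59,241.00
Associate: 65.7 × $395 = $25,951.50
Paralegal: 125.2 × $145 = $18,154.00
Legal assistant: 118.6 × $90 = $10,674.00
Subtotal: $64,950.00 + $59,241.00 + $25,951.50 + $18,154.00 + $10,674.00 = $178,970.50
Travel: 28.7 × ($90 ÷ 2) = 28.7 × $45.00 = $1,291.50
Total: $178,970.50 + $1,291.50 = $180,262.00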